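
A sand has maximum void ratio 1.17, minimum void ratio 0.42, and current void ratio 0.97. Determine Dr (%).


Result: 26.67 %

Derivation:
Using Dr = (e_max - e) / (e_max - e_min) * 100
e_max - e = 1.17 - 0.97 = 0.2
e_max - e_min = 1.17 - 0.42 = 0.75
Dr = 0.2 / 0.75 * 100
Dr = 26.67 %


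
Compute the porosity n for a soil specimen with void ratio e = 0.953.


Result: 0.488

Derivation:
Using the relation n = e / (1 + e)
n = 0.953 / (1 + 0.953)
n = 0.953 / 1.953
n = 0.488


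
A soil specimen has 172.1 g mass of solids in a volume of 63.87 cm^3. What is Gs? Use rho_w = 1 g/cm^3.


Using Gs = m_s / (V_s * rho_w)
Since rho_w = 1 g/cm^3:
Gs = 172.1 / 63.87
Gs = 2.695


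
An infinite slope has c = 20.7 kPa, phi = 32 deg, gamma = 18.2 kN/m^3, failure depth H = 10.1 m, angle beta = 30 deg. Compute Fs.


Using Fs = c / (gamma*H*sin(beta)*cos(beta)) + tan(phi)/tan(beta)
Cohesion contribution = 20.7 / (18.2*10.1*sin(30)*cos(30))
Cohesion contribution = 0.260062
Friction contribution = tan(32)/tan(30) = 1.08231
Fs = 0.260062 + 1.08231
Fs = 1.342


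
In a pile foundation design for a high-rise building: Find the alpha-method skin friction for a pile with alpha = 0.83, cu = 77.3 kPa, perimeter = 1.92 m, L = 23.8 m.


Result: 2931.81 kN

Derivation:
Using Qs = alpha * cu * perimeter * L
Qs = 0.83 * 77.3 * 1.92 * 23.8
Qs = 2931.81 kN


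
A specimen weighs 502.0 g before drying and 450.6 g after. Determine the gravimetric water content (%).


Result: 11.41 %

Derivation:
Using w = (m_wet - m_dry) / m_dry * 100
m_wet - m_dry = 502.0 - 450.6 = 51.4 g
w = 51.4 / 450.6 * 100
w = 11.41 %


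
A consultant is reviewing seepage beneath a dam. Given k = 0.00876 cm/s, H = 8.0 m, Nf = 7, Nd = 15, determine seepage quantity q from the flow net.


Convert k to m/s for unit consistency with H:
k = 0.00876 cm/s = 0.00876 / 100 m/s = 8.76e-05 m/s
Using q = k * H * Nf / Nd
Nf / Nd = 7 / 15 = 0.4667
q = 8.76e-05 * 8.0 * 0.4667
q = 0.000327 m^3/s per m


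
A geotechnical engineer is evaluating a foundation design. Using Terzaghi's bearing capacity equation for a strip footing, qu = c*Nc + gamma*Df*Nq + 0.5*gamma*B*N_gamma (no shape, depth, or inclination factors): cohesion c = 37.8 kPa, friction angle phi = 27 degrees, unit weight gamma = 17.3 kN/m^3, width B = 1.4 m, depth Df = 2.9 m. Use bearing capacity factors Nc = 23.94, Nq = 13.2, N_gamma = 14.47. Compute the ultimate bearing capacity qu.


Result: 1742.41 kPa

Derivation:
Compute qu = c*Nc + gamma*Df*Nq + 0.5*gamma*B*N_gamma
Term 1: 37.8 * 23.94 = 904.932
Term 2: 17.3 * 2.9 * 13.2 = 662.244
Term 3: 0.5 * 17.3 * 1.4 * 14.47 = 175.2317
qu = 904.932 + 662.244 + 175.2317
qu = 1742.41 kPa


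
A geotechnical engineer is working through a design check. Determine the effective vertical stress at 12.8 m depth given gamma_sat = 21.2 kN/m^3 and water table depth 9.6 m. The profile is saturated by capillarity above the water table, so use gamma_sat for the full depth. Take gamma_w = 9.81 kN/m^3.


Total stress = gamma_sat * depth
sigma = 21.2 * 12.8 = 271.36 kPa
Pore water pressure u = gamma_w * (depth - d_wt)
u = 9.81 * (12.8 - 9.6) = 31.392 kPa
Effective stress = sigma - u
sigma' = 271.36 - 31.392 = 239.97 kPa


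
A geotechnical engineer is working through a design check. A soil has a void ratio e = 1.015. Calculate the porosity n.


Result: 0.5037

Derivation:
Using the relation n = e / (1 + e)
n = 1.015 / (1 + 1.015)
n = 1.015 / 2.015
n = 0.5037


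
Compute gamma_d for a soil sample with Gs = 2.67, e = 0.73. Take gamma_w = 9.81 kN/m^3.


Result: 15.14 kN/m^3

Derivation:
Using gamma_d = Gs * gamma_w / (1 + e)
gamma_d = 2.67 * 9.81 / (1 + 0.73)
gamma_d = 2.67 * 9.81 / 1.73
gamma_d = 15.14 kN/m^3


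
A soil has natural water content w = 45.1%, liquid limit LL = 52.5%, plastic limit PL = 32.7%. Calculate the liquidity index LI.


First compute the plasticity index:
PI = LL - PL = 52.5 - 32.7 = 19.8
Then compute the liquidity index:
LI = (w - PL) / PI
LI = (45.1 - 32.7) / 19.8
LI = 0.626


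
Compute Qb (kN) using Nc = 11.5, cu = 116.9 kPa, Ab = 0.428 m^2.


Using Qb = Nc * cu * Ab
Qb = 11.5 * 116.9 * 0.428
Qb = 575.38 kN


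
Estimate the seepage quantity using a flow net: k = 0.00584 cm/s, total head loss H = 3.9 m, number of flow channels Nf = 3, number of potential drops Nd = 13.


Result: 5.256e-05 m^3/s per m

Derivation:
Convert k to m/s for unit consistency with H:
k = 0.00584 cm/s = 0.00584 / 100 m/s = 5.84e-05 m/s
Using q = k * H * Nf / Nd
Nf / Nd = 3 / 13 = 0.2308
q = 5.84e-05 * 3.9 * 0.2308
q = 5.256e-05 m^3/s per m


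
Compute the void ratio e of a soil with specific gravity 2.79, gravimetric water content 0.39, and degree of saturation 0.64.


Using the relation e = Gs * w / S
e = 2.79 * 0.39 / 0.64
e = 1.7002


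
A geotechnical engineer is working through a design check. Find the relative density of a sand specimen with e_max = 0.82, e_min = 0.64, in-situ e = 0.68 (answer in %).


Using Dr = (e_max - e) / (e_max - e_min) * 100
e_max - e = 0.82 - 0.68 = 0.14
e_max - e_min = 0.82 - 0.64 = 0.18
Dr = 0.14 / 0.18 * 100
Dr = 77.78 %


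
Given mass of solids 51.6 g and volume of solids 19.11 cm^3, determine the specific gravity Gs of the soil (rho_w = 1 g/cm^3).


Result: 2.7

Derivation:
Using Gs = m_s / (V_s * rho_w)
Since rho_w = 1 g/cm^3:
Gs = 51.6 / 19.11
Gs = 2.7


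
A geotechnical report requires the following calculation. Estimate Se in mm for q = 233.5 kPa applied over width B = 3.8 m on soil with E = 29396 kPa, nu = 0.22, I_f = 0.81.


Using Se = q * B * (1 - nu^2) * I_f / E
1 - nu^2 = 1 - 0.22^2 = 0.9516
Se = 233.5 * 3.8 * 0.9516 * 0.81 / 29396
Se = 0.023266 m
Convert to mm: Se = 0.023266 * 1000 = 23.266 mm


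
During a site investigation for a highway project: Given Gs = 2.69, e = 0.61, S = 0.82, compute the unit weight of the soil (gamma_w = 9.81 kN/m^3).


Using gamma = gamma_w * (Gs + S*e) / (1 + e)
Numerator: Gs + S*e = 2.69 + 0.82*0.61 = 3.1902
Denominator: 1 + e = 1 + 0.61 = 1.61
gamma = 9.81 * 3.1902 / 1.61
gamma = 19.438 kN/m^3


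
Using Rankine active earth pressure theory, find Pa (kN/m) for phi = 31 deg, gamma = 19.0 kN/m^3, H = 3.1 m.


Compute active earth pressure coefficient:
Ka = tan^2(45 - phi/2) = tan^2(29.5) = 0.320099
Compute active force:
Pa = 0.5 * Ka * gamma * H^2
Pa = 0.5 * 0.320099 * 19.0 * 3.1^2
Pa = 29.22 kN/m


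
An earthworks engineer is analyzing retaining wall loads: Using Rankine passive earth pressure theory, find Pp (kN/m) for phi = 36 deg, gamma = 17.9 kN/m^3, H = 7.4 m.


Compute passive earth pressure coefficient:
Kp = tan^2(45 + phi/2) = tan^2(63.0) = 3.85184
Compute passive force:
Pp = 0.5 * Kp * gamma * H^2
Pp = 0.5 * 3.85184 * 17.9 * 7.4^2
Pp = 1887.79 kN/m


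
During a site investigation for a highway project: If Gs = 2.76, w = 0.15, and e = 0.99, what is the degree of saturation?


Result: 0.4182

Derivation:
Using S = Gs * w / e
S = 2.76 * 0.15 / 0.99
S = 0.4182


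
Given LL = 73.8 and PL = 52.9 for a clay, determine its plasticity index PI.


Using PI = LL - PL
PI = 73.8 - 52.9
PI = 20.9


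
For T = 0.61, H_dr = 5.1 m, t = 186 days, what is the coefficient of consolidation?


Result: 0.0853 m^2/day

Derivation:
Using cv = T * H_dr^2 / t
H_dr^2 = 5.1^2 = 26.01
cv = 0.61 * 26.01 / 186
cv = 0.0853 m^2/day


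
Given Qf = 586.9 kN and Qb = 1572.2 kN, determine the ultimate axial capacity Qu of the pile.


Result: 2159.1 kN

Derivation:
Using Qu = Qf + Qb
Qu = 586.9 + 1572.2
Qu = 2159.1 kN


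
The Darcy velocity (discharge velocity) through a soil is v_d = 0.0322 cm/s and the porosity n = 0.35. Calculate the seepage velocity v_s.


Using v_s = v_d / n
v_s = 0.0322 / 0.35
v_s = 0.092 cm/s


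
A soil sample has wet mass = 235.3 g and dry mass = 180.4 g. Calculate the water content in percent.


Result: 30.43 %

Derivation:
Using w = (m_wet - m_dry) / m_dry * 100
m_wet - m_dry = 235.3 - 180.4 = 54.9 g
w = 54.9 / 180.4 * 100
w = 30.43 %


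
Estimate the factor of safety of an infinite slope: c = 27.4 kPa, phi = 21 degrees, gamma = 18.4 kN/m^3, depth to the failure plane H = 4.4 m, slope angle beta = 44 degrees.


Using Fs = c / (gamma*H*sin(beta)*cos(beta)) + tan(phi)/tan(beta)
Cohesion contribution = 27.4 / (18.4*4.4*sin(44)*cos(44))
Cohesion contribution = 0.67729
Friction contribution = tan(21)/tan(44) = 0.397503
Fs = 0.67729 + 0.397503
Fs = 1.075


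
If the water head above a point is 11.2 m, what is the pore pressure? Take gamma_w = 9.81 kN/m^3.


Using u = gamma_w * h_w
u = 9.81 * 11.2
u = 109.87 kPa


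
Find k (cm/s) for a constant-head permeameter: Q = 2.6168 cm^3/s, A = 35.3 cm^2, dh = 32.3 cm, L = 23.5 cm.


Result: 0.053934 cm/s

Derivation:
Compute hydraulic gradient:
i = dh / L = 32.3 / 23.5 = 1.37447
Then apply Darcy's law:
k = Q / (A * i)
k = 2.6168 / (35.3 * 1.37447)
k = 2.6168 / 48.5187
k = 0.053934 cm/s


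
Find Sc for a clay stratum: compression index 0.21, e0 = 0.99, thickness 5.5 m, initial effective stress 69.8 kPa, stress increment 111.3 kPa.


Using Sc = Cc * H / (1 + e0) * log10((sigma0 + delta_sigma) / sigma0)
Stress ratio = (69.8 + 111.3) / 69.8 = 2.59456
log10(2.59456) = 0.414063
Cc * H / (1 + e0) = 0.21 * 5.5 / (1 + 0.99) = 0.580402
Sc = 0.580402 * 0.414063
Sc = 0.2403 m


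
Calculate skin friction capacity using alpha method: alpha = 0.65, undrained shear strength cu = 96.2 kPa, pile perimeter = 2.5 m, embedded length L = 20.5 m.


Using Qs = alpha * cu * perimeter * L
Qs = 0.65 * 96.2 * 2.5 * 20.5
Qs = 3204.66 kN


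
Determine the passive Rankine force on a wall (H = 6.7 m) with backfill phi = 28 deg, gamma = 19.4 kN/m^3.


Result: 1206.07 kN/m

Derivation:
Compute passive earth pressure coefficient:
Kp = tan^2(45 + phi/2) = tan^2(59.0) = 2.769826
Compute passive force:
Pp = 0.5 * Kp * gamma * H^2
Pp = 0.5 * 2.769826 * 19.4 * 6.7^2
Pp = 1206.07 kN/m


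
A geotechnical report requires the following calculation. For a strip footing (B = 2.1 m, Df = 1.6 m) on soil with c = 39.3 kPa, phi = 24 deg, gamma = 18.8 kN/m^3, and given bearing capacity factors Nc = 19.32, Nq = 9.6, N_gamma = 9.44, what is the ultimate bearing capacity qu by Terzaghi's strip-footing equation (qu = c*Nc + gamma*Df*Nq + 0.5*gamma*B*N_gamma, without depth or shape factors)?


Compute qu = c*Nc + gamma*Df*Nq + 0.5*gamma*B*N_gamma
Term 1: 39.3 * 19.32 = 759.276
Term 2: 18.8 * 1.6 * 9.6 = 288.768
Term 3: 0.5 * 18.8 * 2.1 * 9.44 = 186.3456
qu = 759.276 + 288.768 + 186.3456
qu = 1234.39 kPa


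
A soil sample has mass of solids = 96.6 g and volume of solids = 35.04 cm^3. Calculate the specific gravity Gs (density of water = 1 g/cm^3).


Using Gs = m_s / (V_s * rho_w)
Since rho_w = 1 g/cm^3:
Gs = 96.6 / 35.04
Gs = 2.757


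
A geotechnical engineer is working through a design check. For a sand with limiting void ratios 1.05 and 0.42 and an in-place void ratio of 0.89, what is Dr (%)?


Using Dr = (e_max - e) / (e_max - e_min) * 100
e_max - e = 1.05 - 0.89 = 0.16
e_max - e_min = 1.05 - 0.42 = 0.63
Dr = 0.16 / 0.63 * 100
Dr = 25.4 %


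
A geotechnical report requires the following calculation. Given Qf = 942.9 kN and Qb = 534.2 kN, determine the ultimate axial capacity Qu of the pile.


Using Qu = Qf + Qb
Qu = 942.9 + 534.2
Qu = 1477.1 kN


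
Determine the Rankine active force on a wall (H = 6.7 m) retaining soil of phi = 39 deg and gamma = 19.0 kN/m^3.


Compute active earth pressure coefficient:
Ka = tan^2(45 - phi/2) = tan^2(25.5) = 0.227506
Compute active force:
Pa = 0.5 * Ka * gamma * H^2
Pa = 0.5 * 0.227506 * 19.0 * 6.7^2
Pa = 97.02 kN/m


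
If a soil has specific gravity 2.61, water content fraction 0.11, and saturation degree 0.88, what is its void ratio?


Result: 0.3262

Derivation:
Using the relation e = Gs * w / S
e = 2.61 * 0.11 / 0.88
e = 0.3262


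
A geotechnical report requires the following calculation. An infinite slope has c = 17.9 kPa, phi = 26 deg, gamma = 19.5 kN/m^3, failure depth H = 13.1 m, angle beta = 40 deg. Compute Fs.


Using Fs = c / (gamma*H*sin(beta)*cos(beta)) + tan(phi)/tan(beta)
Cohesion contribution = 17.9 / (19.5*13.1*sin(40)*cos(40))
Cohesion contribution = 0.142307
Friction contribution = tan(26)/tan(40) = 0.581257
Fs = 0.142307 + 0.581257
Fs = 0.724


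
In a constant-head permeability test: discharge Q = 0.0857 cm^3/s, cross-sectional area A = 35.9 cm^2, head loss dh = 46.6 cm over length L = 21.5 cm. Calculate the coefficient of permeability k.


Compute hydraulic gradient:
i = dh / L = 46.6 / 21.5 = 2.16744
Then apply Darcy's law:
k = Q / (A * i)
k = 0.0857 / (35.9 * 2.16744)
k = 0.0857 / 77.8112
k = 0.001101 cm/s


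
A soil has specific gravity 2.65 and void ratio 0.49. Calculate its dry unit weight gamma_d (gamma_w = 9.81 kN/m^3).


Using gamma_d = Gs * gamma_w / (1 + e)
gamma_d = 2.65 * 9.81 / (1 + 0.49)
gamma_d = 2.65 * 9.81 / 1.49
gamma_d = 17.447 kN/m^3


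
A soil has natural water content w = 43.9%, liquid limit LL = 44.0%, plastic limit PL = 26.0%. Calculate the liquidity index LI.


First compute the plasticity index:
PI = LL - PL = 44.0 - 26.0 = 18.0
Then compute the liquidity index:
LI = (w - PL) / PI
LI = (43.9 - 26.0) / 18.0
LI = 0.994


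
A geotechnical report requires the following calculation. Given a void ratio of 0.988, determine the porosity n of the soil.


Using the relation n = e / (1 + e)
n = 0.988 / (1 + 0.988)
n = 0.988 / 1.988
n = 0.497


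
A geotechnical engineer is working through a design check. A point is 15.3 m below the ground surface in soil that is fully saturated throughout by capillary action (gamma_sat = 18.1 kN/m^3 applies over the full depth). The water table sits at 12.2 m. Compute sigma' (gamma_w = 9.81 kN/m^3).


Total stress = gamma_sat * depth
sigma = 18.1 * 15.3 = 276.93 kPa
Pore water pressure u = gamma_w * (depth - d_wt)
u = 9.81 * (15.3 - 12.2) = 30.411 kPa
Effective stress = sigma - u
sigma' = 276.93 - 30.411 = 246.52 kPa


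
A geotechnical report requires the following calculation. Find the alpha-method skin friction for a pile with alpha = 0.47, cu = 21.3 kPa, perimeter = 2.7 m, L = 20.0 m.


Result: 540.59 kN

Derivation:
Using Qs = alpha * cu * perimeter * L
Qs = 0.47 * 21.3 * 2.7 * 20.0
Qs = 540.59 kN


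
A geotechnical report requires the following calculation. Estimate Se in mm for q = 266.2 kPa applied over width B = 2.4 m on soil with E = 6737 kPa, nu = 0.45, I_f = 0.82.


Result: 62.015 mm

Derivation:
Using Se = q * B * (1 - nu^2) * I_f / E
1 - nu^2 = 1 - 0.45^2 = 0.7975
Se = 266.2 * 2.4 * 0.7975 * 0.82 / 6737
Se = 0.062015 m
Convert to mm: Se = 0.062015 * 1000 = 62.015 mm


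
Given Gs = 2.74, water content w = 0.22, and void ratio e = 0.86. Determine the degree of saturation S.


Using S = Gs * w / e
S = 2.74 * 0.22 / 0.86
S = 0.7009


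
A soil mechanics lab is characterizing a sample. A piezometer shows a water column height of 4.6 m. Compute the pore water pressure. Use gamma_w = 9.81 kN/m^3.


Using u = gamma_w * h_w
u = 9.81 * 4.6
u = 45.13 kPa


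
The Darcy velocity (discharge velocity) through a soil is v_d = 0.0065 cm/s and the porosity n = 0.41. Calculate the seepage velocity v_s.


Using v_s = v_d / n
v_s = 0.0065 / 0.41
v_s = 0.01585 cm/s


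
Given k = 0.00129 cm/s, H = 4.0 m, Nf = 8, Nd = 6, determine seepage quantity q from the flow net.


Convert k to m/s for unit consistency with H:
k = 0.00129 cm/s = 0.00129 / 100 m/s = 1.29e-05 m/s
Using q = k * H * Nf / Nd
Nf / Nd = 8 / 6 = 1.3333
q = 1.29e-05 * 4.0 * 1.3333
q = 6.88e-05 m^3/s per m


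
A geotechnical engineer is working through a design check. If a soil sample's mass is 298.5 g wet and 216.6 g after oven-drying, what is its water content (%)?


Using w = (m_wet - m_dry) / m_dry * 100
m_wet - m_dry = 298.5 - 216.6 = 81.9 g
w = 81.9 / 216.6 * 100
w = 37.81 %


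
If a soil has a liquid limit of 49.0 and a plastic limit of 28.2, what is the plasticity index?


Using PI = LL - PL
PI = 49.0 - 28.2
PI = 20.8


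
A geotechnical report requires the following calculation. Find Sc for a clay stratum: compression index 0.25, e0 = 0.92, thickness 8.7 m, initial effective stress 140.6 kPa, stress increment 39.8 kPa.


Result: 0.1226 m

Derivation:
Using Sc = Cc * H / (1 + e0) * log10((sigma0 + delta_sigma) / sigma0)
Stress ratio = (140.6 + 39.8) / 140.6 = 1.28307
log10(1.28307) = 0.108251
Cc * H / (1 + e0) = 0.25 * 8.7 / (1 + 0.92) = 1.13281
Sc = 1.13281 * 0.108251
Sc = 0.1226 m


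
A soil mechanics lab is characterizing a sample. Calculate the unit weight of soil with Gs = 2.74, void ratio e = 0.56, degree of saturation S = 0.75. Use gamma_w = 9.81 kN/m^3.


Using gamma = gamma_w * (Gs + S*e) / (1 + e)
Numerator: Gs + S*e = 2.74 + 0.75*0.56 = 3.16
Denominator: 1 + e = 1 + 0.56 = 1.56
gamma = 9.81 * 3.16 / 1.56
gamma = 19.872 kN/m^3


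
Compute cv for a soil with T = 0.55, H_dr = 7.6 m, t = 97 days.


Using cv = T * H_dr^2 / t
H_dr^2 = 7.6^2 = 57.76
cv = 0.55 * 57.76 / 97
cv = 0.32751 m^2/day


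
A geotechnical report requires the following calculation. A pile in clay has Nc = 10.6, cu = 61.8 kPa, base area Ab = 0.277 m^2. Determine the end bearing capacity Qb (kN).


Result: 181.46 kN

Derivation:
Using Qb = Nc * cu * Ab
Qb = 10.6 * 61.8 * 0.277
Qb = 181.46 kN


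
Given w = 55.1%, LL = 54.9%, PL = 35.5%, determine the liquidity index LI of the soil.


First compute the plasticity index:
PI = LL - PL = 54.9 - 35.5 = 19.4
Then compute the liquidity index:
LI = (w - PL) / PI
LI = (55.1 - 35.5) / 19.4
LI = 1.01


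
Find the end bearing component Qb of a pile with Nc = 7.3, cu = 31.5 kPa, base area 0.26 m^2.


Using Qb = Nc * cu * Ab
Qb = 7.3 * 31.5 * 0.26
Qb = 59.79 kN


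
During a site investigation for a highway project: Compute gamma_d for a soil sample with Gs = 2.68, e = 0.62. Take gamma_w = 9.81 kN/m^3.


Using gamma_d = Gs * gamma_w / (1 + e)
gamma_d = 2.68 * 9.81 / (1 + 0.62)
gamma_d = 2.68 * 9.81 / 1.62
gamma_d = 16.229 kN/m^3


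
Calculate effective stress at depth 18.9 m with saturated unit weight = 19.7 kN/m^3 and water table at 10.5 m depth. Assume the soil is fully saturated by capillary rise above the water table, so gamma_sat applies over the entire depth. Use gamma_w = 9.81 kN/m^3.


Result: 289.93 kPa

Derivation:
Total stress = gamma_sat * depth
sigma = 19.7 * 18.9 = 372.33 kPa
Pore water pressure u = gamma_w * (depth - d_wt)
u = 9.81 * (18.9 - 10.5) = 82.404 kPa
Effective stress = sigma - u
sigma' = 372.33 - 82.404 = 289.93 kPa


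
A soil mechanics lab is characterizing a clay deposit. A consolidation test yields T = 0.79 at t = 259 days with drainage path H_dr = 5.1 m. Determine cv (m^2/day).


Result: 0.07934 m^2/day

Derivation:
Using cv = T * H_dr^2 / t
H_dr^2 = 5.1^2 = 26.01
cv = 0.79 * 26.01 / 259
cv = 0.07934 m^2/day


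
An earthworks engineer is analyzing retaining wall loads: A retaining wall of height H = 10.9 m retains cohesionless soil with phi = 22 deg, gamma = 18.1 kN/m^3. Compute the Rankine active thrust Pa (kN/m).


Compute active earth pressure coefficient:
Ka = tan^2(45 - phi/2) = tan^2(34.0) = 0.454962
Compute active force:
Pa = 0.5 * Ka * gamma * H^2
Pa = 0.5 * 0.454962 * 18.1 * 10.9^2
Pa = 489.19 kN/m


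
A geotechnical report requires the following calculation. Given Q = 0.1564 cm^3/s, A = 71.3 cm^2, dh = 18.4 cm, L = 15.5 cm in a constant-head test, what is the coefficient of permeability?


Result: 0.001848 cm/s

Derivation:
Compute hydraulic gradient:
i = dh / L = 18.4 / 15.5 = 1.1871
Then apply Darcy's law:
k = Q / (A * i)
k = 0.1564 / (71.3 * 1.1871)
k = 0.1564 / 84.64
k = 0.001848 cm/s


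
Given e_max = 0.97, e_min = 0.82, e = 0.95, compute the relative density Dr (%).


Using Dr = (e_max - e) / (e_max - e_min) * 100
e_max - e = 0.97 - 0.95 = 0.02
e_max - e_min = 0.97 - 0.82 = 0.15
Dr = 0.02 / 0.15 * 100
Dr = 13.33 %


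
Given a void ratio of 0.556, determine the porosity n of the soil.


Using the relation n = e / (1 + e)
n = 0.556 / (1 + 0.556)
n = 0.556 / 1.556
n = 0.3573


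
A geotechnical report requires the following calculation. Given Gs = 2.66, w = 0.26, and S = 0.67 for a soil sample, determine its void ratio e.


Using the relation e = Gs * w / S
e = 2.66 * 0.26 / 0.67
e = 1.0322


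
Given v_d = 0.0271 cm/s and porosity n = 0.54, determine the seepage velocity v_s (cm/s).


Using v_s = v_d / n
v_s = 0.0271 / 0.54
v_s = 0.05019 cm/s


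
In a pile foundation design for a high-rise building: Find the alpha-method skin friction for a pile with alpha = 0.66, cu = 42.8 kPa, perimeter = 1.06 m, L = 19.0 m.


Result: 568.91 kN

Derivation:
Using Qs = alpha * cu * perimeter * L
Qs = 0.66 * 42.8 * 1.06 * 19.0
Qs = 568.91 kN


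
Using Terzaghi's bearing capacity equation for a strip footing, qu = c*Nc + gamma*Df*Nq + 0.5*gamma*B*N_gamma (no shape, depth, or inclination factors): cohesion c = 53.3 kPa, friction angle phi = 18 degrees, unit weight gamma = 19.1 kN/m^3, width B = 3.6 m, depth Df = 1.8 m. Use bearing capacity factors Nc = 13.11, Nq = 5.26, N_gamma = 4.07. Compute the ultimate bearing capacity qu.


Result: 1019.53 kPa

Derivation:
Compute qu = c*Nc + gamma*Df*Nq + 0.5*gamma*B*N_gamma
Term 1: 53.3 * 13.11 = 698.763
Term 2: 19.1 * 1.8 * 5.26 = 180.8388
Term 3: 0.5 * 19.1 * 3.6 * 4.07 = 139.9266
qu = 698.763 + 180.8388 + 139.9266
qu = 1019.53 kPa


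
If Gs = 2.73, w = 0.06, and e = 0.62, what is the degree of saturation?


Using S = Gs * w / e
S = 2.73 * 0.06 / 0.62
S = 0.2642


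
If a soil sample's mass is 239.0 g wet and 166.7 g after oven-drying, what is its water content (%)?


Result: 43.37 %

Derivation:
Using w = (m_wet - m_dry) / m_dry * 100
m_wet - m_dry = 239.0 - 166.7 = 72.3 g
w = 72.3 / 166.7 * 100
w = 43.37 %


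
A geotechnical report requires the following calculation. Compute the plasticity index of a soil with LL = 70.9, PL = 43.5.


Using PI = LL - PL
PI = 70.9 - 43.5
PI = 27.4


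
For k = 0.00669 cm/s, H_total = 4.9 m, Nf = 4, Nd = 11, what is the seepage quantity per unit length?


Convert k to m/s for unit consistency with H:
k = 0.00669 cm/s = 0.00669 / 100 m/s = 6.69e-05 m/s
Using q = k * H * Nf / Nd
Nf / Nd = 4 / 11 = 0.3636
q = 6.69e-05 * 4.9 * 0.3636
q = 0.0001192 m^3/s per m


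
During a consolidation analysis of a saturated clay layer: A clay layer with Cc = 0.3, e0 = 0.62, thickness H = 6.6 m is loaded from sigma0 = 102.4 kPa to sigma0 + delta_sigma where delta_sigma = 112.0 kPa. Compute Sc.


Result: 0.3922 m

Derivation:
Using Sc = Cc * H / (1 + e0) * log10((sigma0 + delta_sigma) / sigma0)
Stress ratio = (102.4 + 112.0) / 102.4 = 2.09375
log10(2.09375) = 0.320925
Cc * H / (1 + e0) = 0.3 * 6.6 / (1 + 0.62) = 1.22222
Sc = 1.22222 * 0.320925
Sc = 0.3922 m


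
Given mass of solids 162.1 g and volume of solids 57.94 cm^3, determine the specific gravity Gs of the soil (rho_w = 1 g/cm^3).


Result: 2.798

Derivation:
Using Gs = m_s / (V_s * rho_w)
Since rho_w = 1 g/cm^3:
Gs = 162.1 / 57.94
Gs = 2.798


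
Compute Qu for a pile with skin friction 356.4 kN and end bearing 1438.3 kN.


Result: 1794.7 kN

Derivation:
Using Qu = Qf + Qb
Qu = 356.4 + 1438.3
Qu = 1794.7 kN


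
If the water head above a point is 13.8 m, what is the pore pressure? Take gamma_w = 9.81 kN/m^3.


Using u = gamma_w * h_w
u = 9.81 * 13.8
u = 135.38 kPa


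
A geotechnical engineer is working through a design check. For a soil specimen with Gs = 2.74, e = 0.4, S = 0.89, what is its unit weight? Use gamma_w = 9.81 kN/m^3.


Using gamma = gamma_w * (Gs + S*e) / (1 + e)
Numerator: Gs + S*e = 2.74 + 0.89*0.4 = 3.096
Denominator: 1 + e = 1 + 0.4 = 1.4
gamma = 9.81 * 3.096 / 1.4
gamma = 21.694 kN/m^3


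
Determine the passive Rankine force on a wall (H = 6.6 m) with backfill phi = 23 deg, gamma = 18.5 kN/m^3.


Compute passive earth pressure coefficient:
Kp = tan^2(45 + phi/2) = tan^2(56.5) = 2.282623
Compute passive force:
Pp = 0.5 * Kp * gamma * H^2
Pp = 0.5 * 2.282623 * 18.5 * 6.6^2
Pp = 919.74 kN/m


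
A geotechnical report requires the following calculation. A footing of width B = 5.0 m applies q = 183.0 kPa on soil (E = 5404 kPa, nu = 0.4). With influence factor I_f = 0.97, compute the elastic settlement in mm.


Result: 137.961 mm

Derivation:
Using Se = q * B * (1 - nu^2) * I_f / E
1 - nu^2 = 1 - 0.4^2 = 0.84
Se = 183.0 * 5.0 * 0.84 * 0.97 / 5404
Se = 0.137961 m
Convert to mm: Se = 0.137961 * 1000 = 137.961 mm


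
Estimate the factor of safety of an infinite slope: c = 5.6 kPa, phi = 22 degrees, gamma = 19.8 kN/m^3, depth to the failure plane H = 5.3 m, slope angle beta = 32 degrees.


Result: 0.765

Derivation:
Using Fs = c / (gamma*H*sin(beta)*cos(beta)) + tan(phi)/tan(beta)
Cohesion contribution = 5.6 / (19.8*5.3*sin(32)*cos(32))
Cohesion contribution = 0.118745
Friction contribution = tan(22)/tan(32) = 0.646577
Fs = 0.118745 + 0.646577
Fs = 0.765


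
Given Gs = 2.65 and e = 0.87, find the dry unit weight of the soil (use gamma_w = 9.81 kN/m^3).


Result: 13.902 kN/m^3

Derivation:
Using gamma_d = Gs * gamma_w / (1 + e)
gamma_d = 2.65 * 9.81 / (1 + 0.87)
gamma_d = 2.65 * 9.81 / 1.87
gamma_d = 13.902 kN/m^3


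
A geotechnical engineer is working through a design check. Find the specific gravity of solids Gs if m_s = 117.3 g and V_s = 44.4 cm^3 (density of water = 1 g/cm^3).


Result: 2.642

Derivation:
Using Gs = m_s / (V_s * rho_w)
Since rho_w = 1 g/cm^3:
Gs = 117.3 / 44.4
Gs = 2.642


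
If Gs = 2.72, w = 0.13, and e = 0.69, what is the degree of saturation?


Result: 0.5125

Derivation:
Using S = Gs * w / e
S = 2.72 * 0.13 / 0.69
S = 0.5125


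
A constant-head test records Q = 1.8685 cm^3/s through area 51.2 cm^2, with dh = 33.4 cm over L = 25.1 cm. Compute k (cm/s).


Result: 0.027425 cm/s

Derivation:
Compute hydraulic gradient:
i = dh / L = 33.4 / 25.1 = 1.33068
Then apply Darcy's law:
k = Q / (A * i)
k = 1.8685 / (51.2 * 1.33068)
k = 1.8685 / 68.1307
k = 0.027425 cm/s


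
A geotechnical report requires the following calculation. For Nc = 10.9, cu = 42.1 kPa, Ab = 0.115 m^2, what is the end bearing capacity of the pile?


Using Qb = Nc * cu * Ab
Qb = 10.9 * 42.1 * 0.115
Qb = 52.77 kN


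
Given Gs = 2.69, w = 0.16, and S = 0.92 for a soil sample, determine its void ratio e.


Using the relation e = Gs * w / S
e = 2.69 * 0.16 / 0.92
e = 0.4678


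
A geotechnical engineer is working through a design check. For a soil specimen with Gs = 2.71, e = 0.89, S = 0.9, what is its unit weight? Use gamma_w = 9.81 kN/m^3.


Result: 18.224 kN/m^3

Derivation:
Using gamma = gamma_w * (Gs + S*e) / (1 + e)
Numerator: Gs + S*e = 2.71 + 0.9*0.89 = 3.511
Denominator: 1 + e = 1 + 0.89 = 1.89
gamma = 9.81 * 3.511 / 1.89
gamma = 18.224 kN/m^3


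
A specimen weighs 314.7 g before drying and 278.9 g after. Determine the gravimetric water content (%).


Using w = (m_wet - m_dry) / m_dry * 100
m_wet - m_dry = 314.7 - 278.9 = 35.8 g
w = 35.8 / 278.9 * 100
w = 12.84 %


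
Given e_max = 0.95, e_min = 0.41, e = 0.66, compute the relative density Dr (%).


Using Dr = (e_max - e) / (e_max - e_min) * 100
e_max - e = 0.95 - 0.66 = 0.29
e_max - e_min = 0.95 - 0.41 = 0.54
Dr = 0.29 / 0.54 * 100
Dr = 53.7 %


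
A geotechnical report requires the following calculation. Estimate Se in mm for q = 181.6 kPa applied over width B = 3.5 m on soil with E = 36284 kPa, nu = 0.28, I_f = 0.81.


Using Se = q * B * (1 - nu^2) * I_f / E
1 - nu^2 = 1 - 0.28^2 = 0.9216
Se = 181.6 * 3.5 * 0.9216 * 0.81 / 36284
Se = 0.013077 m
Convert to mm: Se = 0.013077 * 1000 = 13.077 mm


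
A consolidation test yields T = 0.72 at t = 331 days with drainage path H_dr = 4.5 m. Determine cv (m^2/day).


Using cv = T * H_dr^2 / t
H_dr^2 = 4.5^2 = 20.25
cv = 0.72 * 20.25 / 331
cv = 0.04405 m^2/day


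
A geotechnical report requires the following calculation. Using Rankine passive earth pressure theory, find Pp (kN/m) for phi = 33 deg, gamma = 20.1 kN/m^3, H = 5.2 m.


Result: 921.82 kN/m

Derivation:
Compute passive earth pressure coefficient:
Kp = tan^2(45 + phi/2) = tan^2(61.5) = 3.39212
Compute passive force:
Pp = 0.5 * Kp * gamma * H^2
Pp = 0.5 * 3.39212 * 20.1 * 5.2^2
Pp = 921.82 kN/m


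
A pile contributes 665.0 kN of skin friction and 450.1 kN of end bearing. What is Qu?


Result: 1115.1 kN

Derivation:
Using Qu = Qf + Qb
Qu = 665.0 + 450.1
Qu = 1115.1 kN


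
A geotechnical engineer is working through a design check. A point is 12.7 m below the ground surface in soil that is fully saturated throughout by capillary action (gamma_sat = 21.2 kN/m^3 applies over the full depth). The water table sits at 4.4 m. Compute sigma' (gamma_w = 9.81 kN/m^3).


Result: 187.82 kPa

Derivation:
Total stress = gamma_sat * depth
sigma = 21.2 * 12.7 = 269.24 kPa
Pore water pressure u = gamma_w * (depth - d_wt)
u = 9.81 * (12.7 - 4.4) = 81.423 kPa
Effective stress = sigma - u
sigma' = 269.24 - 81.423 = 187.82 kPa


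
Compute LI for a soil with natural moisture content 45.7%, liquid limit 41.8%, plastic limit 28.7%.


First compute the plasticity index:
PI = LL - PL = 41.8 - 28.7 = 13.1
Then compute the liquidity index:
LI = (w - PL) / PI
LI = (45.7 - 28.7) / 13.1
LI = 1.298


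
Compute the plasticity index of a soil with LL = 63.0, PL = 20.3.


Using PI = LL - PL
PI = 63.0 - 20.3
PI = 42.7


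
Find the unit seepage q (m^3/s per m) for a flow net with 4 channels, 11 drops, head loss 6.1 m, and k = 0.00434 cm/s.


Convert k to m/s for unit consistency with H:
k = 0.00434 cm/s = 0.00434 / 100 m/s = 4.34e-05 m/s
Using q = k * H * Nf / Nd
Nf / Nd = 4 / 11 = 0.3636
q = 4.34e-05 * 6.1 * 0.3636
q = 9.627e-05 m^3/s per m


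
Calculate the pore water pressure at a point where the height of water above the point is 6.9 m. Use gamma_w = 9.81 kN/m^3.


Result: 67.69 kPa

Derivation:
Using u = gamma_w * h_w
u = 9.81 * 6.9
u = 67.69 kPa


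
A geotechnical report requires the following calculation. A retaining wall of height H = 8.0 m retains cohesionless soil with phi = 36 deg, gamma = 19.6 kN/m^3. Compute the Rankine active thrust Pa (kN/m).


Compute active earth pressure coefficient:
Ka = tan^2(45 - phi/2) = tan^2(27.0) = 0.259616
Compute active force:
Pa = 0.5 * Ka * gamma * H^2
Pa = 0.5 * 0.259616 * 19.6 * 8.0^2
Pa = 162.83 kN/m


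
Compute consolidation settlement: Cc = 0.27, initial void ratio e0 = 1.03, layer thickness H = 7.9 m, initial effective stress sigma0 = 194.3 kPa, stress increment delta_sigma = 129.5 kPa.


Using Sc = Cc * H / (1 + e0) * log10((sigma0 + delta_sigma) / sigma0)
Stress ratio = (194.3 + 129.5) / 194.3 = 1.6665
log10(1.6665) = 0.221804
Cc * H / (1 + e0) = 0.27 * 7.9 / (1 + 1.03) = 1.05074
Sc = 1.05074 * 0.221804
Sc = 0.2331 m


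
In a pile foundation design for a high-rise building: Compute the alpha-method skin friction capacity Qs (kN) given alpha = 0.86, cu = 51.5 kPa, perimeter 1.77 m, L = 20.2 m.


Result: 1583.54 kN

Derivation:
Using Qs = alpha * cu * perimeter * L
Qs = 0.86 * 51.5 * 1.77 * 20.2
Qs = 1583.54 kN


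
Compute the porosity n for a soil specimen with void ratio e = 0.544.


Using the relation n = e / (1 + e)
n = 0.544 / (1 + 0.544)
n = 0.544 / 1.544
n = 0.3523


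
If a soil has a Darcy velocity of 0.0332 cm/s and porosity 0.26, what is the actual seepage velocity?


Using v_s = v_d / n
v_s = 0.0332 / 0.26
v_s = 0.12769 cm/s


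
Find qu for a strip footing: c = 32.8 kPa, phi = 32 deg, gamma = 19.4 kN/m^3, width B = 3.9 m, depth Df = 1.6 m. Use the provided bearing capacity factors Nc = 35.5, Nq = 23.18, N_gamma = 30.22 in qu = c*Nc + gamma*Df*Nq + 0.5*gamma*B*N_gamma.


Compute qu = c*Nc + gamma*Df*Nq + 0.5*gamma*B*N_gamma
Term 1: 32.8 * 35.5 = 1164.4
Term 2: 19.4 * 1.6 * 23.18 = 719.5072
Term 3: 0.5 * 19.4 * 3.9 * 30.22 = 1143.2226
qu = 1164.4 + 719.5072 + 1143.2226
qu = 3027.13 kPa


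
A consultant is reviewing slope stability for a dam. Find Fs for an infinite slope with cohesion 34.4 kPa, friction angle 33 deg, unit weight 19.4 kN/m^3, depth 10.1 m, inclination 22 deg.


Using Fs = c / (gamma*H*sin(beta)*cos(beta)) + tan(phi)/tan(beta)
Cohesion contribution = 34.4 / (19.4*10.1*sin(22)*cos(22))
Cohesion contribution = 0.505468
Friction contribution = tan(33)/tan(22) = 1.60734
Fs = 0.505468 + 1.60734
Fs = 2.113


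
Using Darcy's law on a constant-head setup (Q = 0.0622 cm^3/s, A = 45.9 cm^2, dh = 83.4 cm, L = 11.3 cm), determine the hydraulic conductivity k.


Compute hydraulic gradient:
i = dh / L = 83.4 / 11.3 = 7.38053
Then apply Darcy's law:
k = Q / (A * i)
k = 0.0622 / (45.9 * 7.38053)
k = 0.0622 / 338.766
k = 0.000184 cm/s


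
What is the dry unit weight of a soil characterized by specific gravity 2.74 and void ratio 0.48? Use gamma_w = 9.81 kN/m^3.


Using gamma_d = Gs * gamma_w / (1 + e)
gamma_d = 2.74 * 9.81 / (1 + 0.48)
gamma_d = 2.74 * 9.81 / 1.48
gamma_d = 18.162 kN/m^3


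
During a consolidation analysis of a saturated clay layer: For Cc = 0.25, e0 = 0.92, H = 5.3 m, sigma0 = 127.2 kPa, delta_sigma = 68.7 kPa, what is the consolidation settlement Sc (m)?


Using Sc = Cc * H / (1 + e0) * log10((sigma0 + delta_sigma) / sigma0)
Stress ratio = (127.2 + 68.7) / 127.2 = 1.54009
log10(1.54009) = 0.187547
Cc * H / (1 + e0) = 0.25 * 5.3 / (1 + 0.92) = 0.690104
Sc = 0.690104 * 0.187547
Sc = 0.1294 m


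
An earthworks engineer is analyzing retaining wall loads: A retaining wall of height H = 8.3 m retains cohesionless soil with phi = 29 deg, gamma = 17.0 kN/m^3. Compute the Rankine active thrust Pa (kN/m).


Result: 203.18 kN/m

Derivation:
Compute active earth pressure coefficient:
Ka = tan^2(45 - phi/2) = tan^2(30.5) = 0.346974
Compute active force:
Pa = 0.5 * Ka * gamma * H^2
Pa = 0.5 * 0.346974 * 17.0 * 8.3^2
Pa = 203.18 kN/m


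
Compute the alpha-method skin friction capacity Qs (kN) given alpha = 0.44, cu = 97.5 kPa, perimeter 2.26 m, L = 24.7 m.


Result: 2394.76 kN

Derivation:
Using Qs = alpha * cu * perimeter * L
Qs = 0.44 * 97.5 * 2.26 * 24.7
Qs = 2394.76 kN


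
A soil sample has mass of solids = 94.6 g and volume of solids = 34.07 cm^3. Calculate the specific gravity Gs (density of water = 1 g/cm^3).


Using Gs = m_s / (V_s * rho_w)
Since rho_w = 1 g/cm^3:
Gs = 94.6 / 34.07
Gs = 2.777


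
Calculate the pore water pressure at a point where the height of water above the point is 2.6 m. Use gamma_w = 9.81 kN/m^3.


Using u = gamma_w * h_w
u = 9.81 * 2.6
u = 25.51 kPa


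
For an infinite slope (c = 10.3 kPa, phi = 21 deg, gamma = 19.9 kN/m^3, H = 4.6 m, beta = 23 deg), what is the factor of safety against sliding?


Result: 1.217

Derivation:
Using Fs = c / (gamma*H*sin(beta)*cos(beta)) + tan(phi)/tan(beta)
Cohesion contribution = 10.3 / (19.9*4.6*sin(23)*cos(23))
Cohesion contribution = 0.31284
Friction contribution = tan(21)/tan(23) = 0.904327
Fs = 0.31284 + 0.904327
Fs = 1.217


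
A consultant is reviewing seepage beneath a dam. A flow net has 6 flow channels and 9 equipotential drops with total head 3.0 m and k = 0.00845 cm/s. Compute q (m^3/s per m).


Convert k to m/s for unit consistency with H:
k = 0.00845 cm/s = 0.00845 / 100 m/s = 8.45e-05 m/s
Using q = k * H * Nf / Nd
Nf / Nd = 6 / 9 = 0.6667
q = 8.45e-05 * 3.0 * 0.6667
q = 0.000169 m^3/s per m


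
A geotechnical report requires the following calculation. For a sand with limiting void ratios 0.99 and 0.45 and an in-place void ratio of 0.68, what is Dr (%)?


Using Dr = (e_max - e) / (e_max - e_min) * 100
e_max - e = 0.99 - 0.68 = 0.31
e_max - e_min = 0.99 - 0.45 = 0.54
Dr = 0.31 / 0.54 * 100
Dr = 57.41 %


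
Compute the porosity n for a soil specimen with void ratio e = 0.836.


Using the relation n = e / (1 + e)
n = 0.836 / (1 + 0.836)
n = 0.836 / 1.836
n = 0.4553


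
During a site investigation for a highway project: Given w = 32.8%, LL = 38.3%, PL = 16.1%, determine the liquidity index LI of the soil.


Result: 0.752

Derivation:
First compute the plasticity index:
PI = LL - PL = 38.3 - 16.1 = 22.2
Then compute the liquidity index:
LI = (w - PL) / PI
LI = (32.8 - 16.1) / 22.2
LI = 0.752


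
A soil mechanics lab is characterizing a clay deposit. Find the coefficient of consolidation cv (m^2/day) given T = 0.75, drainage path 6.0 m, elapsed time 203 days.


Using cv = T * H_dr^2 / t
H_dr^2 = 6.0^2 = 36.0
cv = 0.75 * 36.0 / 203
cv = 0.133 m^2/day


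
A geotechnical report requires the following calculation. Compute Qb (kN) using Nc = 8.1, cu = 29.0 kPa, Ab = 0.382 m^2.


Using Qb = Nc * cu * Ab
Qb = 8.1 * 29.0 * 0.382
Qb = 89.73 kN


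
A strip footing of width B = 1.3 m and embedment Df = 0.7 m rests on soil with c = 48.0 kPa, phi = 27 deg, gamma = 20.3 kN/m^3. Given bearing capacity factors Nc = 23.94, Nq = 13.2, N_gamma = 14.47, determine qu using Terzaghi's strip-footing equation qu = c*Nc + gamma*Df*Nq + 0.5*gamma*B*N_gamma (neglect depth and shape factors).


Compute qu = c*Nc + gamma*Df*Nq + 0.5*gamma*B*N_gamma
Term 1: 48.0 * 23.94 = 1149.12
Term 2: 20.3 * 0.7 * 13.2 = 187.572
Term 3: 0.5 * 20.3 * 1.3 * 14.47 = 190.93165
qu = 1149.12 + 187.572 + 190.93165
qu = 1527.62 kPa


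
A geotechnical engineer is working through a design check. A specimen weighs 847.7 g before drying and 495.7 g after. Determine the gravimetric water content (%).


Using w = (m_wet - m_dry) / m_dry * 100
m_wet - m_dry = 847.7 - 495.7 = 352.0 g
w = 352.0 / 495.7 * 100
w = 71.01 %


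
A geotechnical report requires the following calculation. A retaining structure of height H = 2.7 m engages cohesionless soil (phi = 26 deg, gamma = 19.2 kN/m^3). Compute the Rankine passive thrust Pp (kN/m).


Result: 179.23 kN/m

Derivation:
Compute passive earth pressure coefficient:
Kp = tan^2(45 + phi/2) = tan^2(58.0) = 2.561071
Compute passive force:
Pp = 0.5 * Kp * gamma * H^2
Pp = 0.5 * 2.561071 * 19.2 * 2.7^2
Pp = 179.23 kN/m


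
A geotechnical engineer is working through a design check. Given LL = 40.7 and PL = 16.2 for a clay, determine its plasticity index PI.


Using PI = LL - PL
PI = 40.7 - 16.2
PI = 24.5


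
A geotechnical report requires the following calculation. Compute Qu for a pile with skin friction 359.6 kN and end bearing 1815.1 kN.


Using Qu = Qf + Qb
Qu = 359.6 + 1815.1
Qu = 2174.7 kN


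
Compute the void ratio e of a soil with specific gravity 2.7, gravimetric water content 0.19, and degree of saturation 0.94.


Using the relation e = Gs * w / S
e = 2.7 * 0.19 / 0.94
e = 0.5457


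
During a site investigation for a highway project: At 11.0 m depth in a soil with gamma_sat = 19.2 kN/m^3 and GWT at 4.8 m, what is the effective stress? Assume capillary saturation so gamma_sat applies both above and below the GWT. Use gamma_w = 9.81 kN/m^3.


Total stress = gamma_sat * depth
sigma = 19.2 * 11.0 = 211.2 kPa
Pore water pressure u = gamma_w * (depth - d_wt)
u = 9.81 * (11.0 - 4.8) = 60.822 kPa
Effective stress = sigma - u
sigma' = 211.2 - 60.822 = 150.38 kPa


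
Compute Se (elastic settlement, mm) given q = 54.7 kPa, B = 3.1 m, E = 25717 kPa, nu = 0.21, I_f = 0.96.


Using Se = q * B * (1 - nu^2) * I_f / E
1 - nu^2 = 1 - 0.21^2 = 0.9559
Se = 54.7 * 3.1 * 0.9559 * 0.96 / 25717
Se = 0.006051 m
Convert to mm: Se = 0.006051 * 1000 = 6.051 mm


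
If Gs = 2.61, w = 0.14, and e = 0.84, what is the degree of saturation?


Result: 0.435

Derivation:
Using S = Gs * w / e
S = 2.61 * 0.14 / 0.84
S = 0.435


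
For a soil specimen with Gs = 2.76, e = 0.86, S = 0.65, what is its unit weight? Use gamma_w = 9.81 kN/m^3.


Using gamma = gamma_w * (Gs + S*e) / (1 + e)
Numerator: Gs + S*e = 2.76 + 0.65*0.86 = 3.319
Denominator: 1 + e = 1 + 0.86 = 1.86
gamma = 9.81 * 3.319 / 1.86
gamma = 17.505 kN/m^3


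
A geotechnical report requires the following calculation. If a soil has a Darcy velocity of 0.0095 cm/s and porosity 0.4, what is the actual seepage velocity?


Using v_s = v_d / n
v_s = 0.0095 / 0.4
v_s = 0.02375 cm/s
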